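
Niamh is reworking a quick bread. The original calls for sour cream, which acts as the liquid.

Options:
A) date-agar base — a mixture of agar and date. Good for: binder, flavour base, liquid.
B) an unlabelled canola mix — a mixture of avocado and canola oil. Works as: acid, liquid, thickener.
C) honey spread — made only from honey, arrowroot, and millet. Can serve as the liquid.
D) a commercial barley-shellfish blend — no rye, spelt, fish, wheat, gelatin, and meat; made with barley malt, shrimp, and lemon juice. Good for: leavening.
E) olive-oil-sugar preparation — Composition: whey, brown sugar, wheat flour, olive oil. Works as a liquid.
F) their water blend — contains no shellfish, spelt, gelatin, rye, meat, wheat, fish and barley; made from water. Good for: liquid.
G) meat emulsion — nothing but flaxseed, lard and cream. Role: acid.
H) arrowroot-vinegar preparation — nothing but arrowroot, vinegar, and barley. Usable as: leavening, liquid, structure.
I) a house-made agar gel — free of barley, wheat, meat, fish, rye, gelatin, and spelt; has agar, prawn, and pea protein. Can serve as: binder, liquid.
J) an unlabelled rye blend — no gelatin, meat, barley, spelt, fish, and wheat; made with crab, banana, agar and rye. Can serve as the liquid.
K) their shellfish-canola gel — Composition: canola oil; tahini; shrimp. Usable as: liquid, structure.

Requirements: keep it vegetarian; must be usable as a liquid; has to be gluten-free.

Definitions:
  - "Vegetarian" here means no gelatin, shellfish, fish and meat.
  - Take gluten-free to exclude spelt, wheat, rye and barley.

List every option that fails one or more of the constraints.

A: vegetarian, gluten-free — keep
B: all constraints satisfied — keep
C: nothing on the exclusion list — OK
D: not usable as a liquid; has shrimp, so not vegetarian (and 1 more) — no
E: has wheat flour, so not gluten-free — no
F: vegetarian, gluten-free — keep
G: not usable as a liquid; has lard, so not vegetarian — no
H: has barley, so not gluten-free — out
I: has prawn, so not vegetarian — reject
J: has crab, so not vegetarian; has rye, so not gluten-free — reject
K: has shrimp, so not vegetarian — out

D, E, G, H, I, J, K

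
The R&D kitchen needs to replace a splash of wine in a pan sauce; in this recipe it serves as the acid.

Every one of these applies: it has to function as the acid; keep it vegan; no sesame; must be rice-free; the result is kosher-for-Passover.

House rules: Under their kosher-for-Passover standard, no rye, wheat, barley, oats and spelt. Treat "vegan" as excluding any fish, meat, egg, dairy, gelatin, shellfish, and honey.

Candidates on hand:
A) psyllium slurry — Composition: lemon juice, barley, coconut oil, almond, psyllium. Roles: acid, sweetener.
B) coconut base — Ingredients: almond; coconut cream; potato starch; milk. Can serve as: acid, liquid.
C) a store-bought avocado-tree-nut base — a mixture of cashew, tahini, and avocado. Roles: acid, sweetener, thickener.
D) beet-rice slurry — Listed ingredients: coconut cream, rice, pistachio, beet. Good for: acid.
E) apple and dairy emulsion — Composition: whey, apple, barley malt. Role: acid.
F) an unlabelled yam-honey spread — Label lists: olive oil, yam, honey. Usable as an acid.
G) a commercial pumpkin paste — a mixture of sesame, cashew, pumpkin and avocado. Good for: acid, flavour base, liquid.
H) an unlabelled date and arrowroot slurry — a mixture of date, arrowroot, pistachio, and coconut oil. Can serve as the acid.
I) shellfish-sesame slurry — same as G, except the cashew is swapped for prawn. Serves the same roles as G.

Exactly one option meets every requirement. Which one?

A: has barley, so not kosher-for-Passover — out
B: has milk, so not vegan — no
C: has tahini, so not sesame-free — no
D: has rice, so not rice-free — out
E: has barley malt, so not kosher-for-Passover; has whey, so not vegan — no
F: has honey, so not vegan — reject
G: has sesame, so not sesame-free — out
H: every rule checks out — OK
I: has prawn, so not vegan; has sesame, so not sesame-free — no

H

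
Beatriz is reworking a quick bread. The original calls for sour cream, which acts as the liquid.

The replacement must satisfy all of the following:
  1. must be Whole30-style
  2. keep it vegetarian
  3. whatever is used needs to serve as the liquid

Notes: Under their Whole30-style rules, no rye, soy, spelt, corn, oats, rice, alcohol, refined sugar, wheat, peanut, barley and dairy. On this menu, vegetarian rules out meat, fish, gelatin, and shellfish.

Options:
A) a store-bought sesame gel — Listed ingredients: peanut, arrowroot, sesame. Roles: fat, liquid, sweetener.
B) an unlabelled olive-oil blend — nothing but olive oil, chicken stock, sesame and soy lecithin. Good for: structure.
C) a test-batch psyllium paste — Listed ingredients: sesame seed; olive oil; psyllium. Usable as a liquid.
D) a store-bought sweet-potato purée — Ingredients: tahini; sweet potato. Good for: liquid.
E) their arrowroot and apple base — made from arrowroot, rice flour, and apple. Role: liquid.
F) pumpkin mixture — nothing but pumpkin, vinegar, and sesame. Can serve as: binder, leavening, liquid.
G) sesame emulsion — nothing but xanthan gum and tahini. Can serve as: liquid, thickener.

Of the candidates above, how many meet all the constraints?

A: has peanut, so not Whole30-style — no
B: not usable as a liquid; has soy lecithin, so not Whole30-style (and 1 more) — no
C: only sesame seed, olive oil and psyllium; none excluded — keep
D: all constraints satisfied — OK
E: has rice flour, so not Whole30-style — out
F: only sesame, vinegar, and pumpkin; none excluded — valid
G: all constraints satisfied — keep

4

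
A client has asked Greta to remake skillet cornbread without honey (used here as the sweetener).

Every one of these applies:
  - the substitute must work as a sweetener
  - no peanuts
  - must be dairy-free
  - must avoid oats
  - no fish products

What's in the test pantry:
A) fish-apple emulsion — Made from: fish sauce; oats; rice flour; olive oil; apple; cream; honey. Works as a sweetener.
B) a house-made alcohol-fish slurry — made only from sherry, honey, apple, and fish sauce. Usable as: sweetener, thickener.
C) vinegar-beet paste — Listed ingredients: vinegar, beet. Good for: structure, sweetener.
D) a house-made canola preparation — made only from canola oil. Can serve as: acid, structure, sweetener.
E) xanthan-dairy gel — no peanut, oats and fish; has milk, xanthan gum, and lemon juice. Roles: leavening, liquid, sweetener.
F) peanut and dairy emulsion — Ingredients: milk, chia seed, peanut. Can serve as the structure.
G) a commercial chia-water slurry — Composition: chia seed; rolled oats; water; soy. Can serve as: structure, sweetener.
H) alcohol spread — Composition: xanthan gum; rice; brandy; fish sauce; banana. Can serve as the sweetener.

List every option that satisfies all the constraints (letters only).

A: has oats, so not oat-free; has fish sauce, so not fish-free (and 1 more) — no
B: has fish sauce, so not fish-free — reject
C: works as a sweetener, no dairy, no peanut — OK
D: every rule checks out — valid
E: has milk, so not dairy-free — no
F: not usable as a sweetener; has milk, so not dairy-free (and 1 more) — out
G: has rolled oats, so not oat-free — out
H: has fish sauce, so not fish-free — out

C, D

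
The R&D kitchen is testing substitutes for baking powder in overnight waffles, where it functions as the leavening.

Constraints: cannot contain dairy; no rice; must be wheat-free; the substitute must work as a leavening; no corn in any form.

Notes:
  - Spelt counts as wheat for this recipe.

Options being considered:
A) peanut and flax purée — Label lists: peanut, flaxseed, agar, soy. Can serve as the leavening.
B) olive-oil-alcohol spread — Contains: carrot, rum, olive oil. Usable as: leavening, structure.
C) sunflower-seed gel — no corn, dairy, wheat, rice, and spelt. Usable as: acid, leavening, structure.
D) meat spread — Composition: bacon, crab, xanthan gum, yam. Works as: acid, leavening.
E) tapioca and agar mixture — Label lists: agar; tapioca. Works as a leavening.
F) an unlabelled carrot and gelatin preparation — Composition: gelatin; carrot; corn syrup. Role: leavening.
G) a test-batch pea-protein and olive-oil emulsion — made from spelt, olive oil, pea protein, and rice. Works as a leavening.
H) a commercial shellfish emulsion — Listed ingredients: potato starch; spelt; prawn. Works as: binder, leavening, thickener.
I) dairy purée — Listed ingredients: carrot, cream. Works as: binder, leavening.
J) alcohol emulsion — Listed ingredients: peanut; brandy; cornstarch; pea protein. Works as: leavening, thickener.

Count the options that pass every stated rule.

5

A: no corn, no rice — OK
B: works as a leavening, wheat-free, no corn — valid
C: all constraints satisfied — valid
D: bacon and crab etc. — none of it excluded — keep
E: all constraints satisfied — valid
F: has corn syrup, so not corn-free — no
G: has rice, so not rice-free; has spelt, so not wheat-free — no
H: has spelt, so not wheat-free — out
I: has cream, so not dairy-free — reject
J: has cornstarch, so not corn-free — reject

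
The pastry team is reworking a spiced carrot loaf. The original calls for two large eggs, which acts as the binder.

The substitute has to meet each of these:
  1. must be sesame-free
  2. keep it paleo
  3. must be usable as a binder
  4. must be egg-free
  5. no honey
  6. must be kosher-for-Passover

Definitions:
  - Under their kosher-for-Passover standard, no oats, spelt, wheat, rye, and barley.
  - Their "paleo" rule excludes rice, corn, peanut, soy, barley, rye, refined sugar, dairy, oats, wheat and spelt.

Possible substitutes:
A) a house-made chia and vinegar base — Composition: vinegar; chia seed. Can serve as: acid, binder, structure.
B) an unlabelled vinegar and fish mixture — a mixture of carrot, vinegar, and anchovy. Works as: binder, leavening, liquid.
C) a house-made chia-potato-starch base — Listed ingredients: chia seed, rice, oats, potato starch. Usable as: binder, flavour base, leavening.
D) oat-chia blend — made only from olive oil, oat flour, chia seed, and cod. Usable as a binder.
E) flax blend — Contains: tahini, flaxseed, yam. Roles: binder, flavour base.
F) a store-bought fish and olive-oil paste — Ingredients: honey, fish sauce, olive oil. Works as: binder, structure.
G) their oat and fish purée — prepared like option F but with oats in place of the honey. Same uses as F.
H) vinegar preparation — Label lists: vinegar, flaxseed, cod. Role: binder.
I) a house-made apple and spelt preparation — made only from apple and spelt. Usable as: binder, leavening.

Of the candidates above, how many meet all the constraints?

3

A: kosher-for-Passover, paleo — OK
B: all constraints satisfied — valid
C: has oats, so not kosher-for-Passover; has oats, so not paleo — out
D: has oat flour, so not kosher-for-Passover; has oat flour, so not paleo — no
E: has tahini, so not sesame-free — reject
F: has honey, so not honey-free — out
G: has oats, so not kosher-for-Passover; has oats, so not paleo — reject
H: works as a binder, no sesame, paleo — keep
I: has spelt, so not kosher-for-Passover; has spelt, so not paleo — reject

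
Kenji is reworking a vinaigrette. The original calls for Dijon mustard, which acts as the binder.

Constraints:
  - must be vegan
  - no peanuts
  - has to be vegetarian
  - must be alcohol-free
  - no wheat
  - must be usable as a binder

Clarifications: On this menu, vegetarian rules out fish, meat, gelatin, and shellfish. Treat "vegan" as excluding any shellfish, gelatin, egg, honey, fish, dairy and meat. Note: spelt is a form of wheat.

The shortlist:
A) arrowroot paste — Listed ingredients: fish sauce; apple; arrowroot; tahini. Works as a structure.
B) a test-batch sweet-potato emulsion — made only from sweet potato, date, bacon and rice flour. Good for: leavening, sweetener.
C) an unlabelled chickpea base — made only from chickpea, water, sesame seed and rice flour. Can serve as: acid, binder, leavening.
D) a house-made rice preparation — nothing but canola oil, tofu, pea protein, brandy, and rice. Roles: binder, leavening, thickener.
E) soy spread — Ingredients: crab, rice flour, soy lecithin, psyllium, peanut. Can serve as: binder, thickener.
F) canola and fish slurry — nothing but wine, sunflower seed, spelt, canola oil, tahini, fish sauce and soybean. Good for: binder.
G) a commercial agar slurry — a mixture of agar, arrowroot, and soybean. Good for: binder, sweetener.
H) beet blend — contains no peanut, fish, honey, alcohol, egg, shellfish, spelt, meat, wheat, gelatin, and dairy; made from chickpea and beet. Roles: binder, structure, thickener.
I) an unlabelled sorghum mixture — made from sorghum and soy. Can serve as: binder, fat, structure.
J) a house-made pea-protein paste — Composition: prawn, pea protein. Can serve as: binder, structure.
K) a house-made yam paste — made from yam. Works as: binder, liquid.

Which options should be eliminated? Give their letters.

A, B, D, E, F, J

A: not usable as a binder; has fish sauce, so not vegetarian (and 1 more) — no
B: not usable as a binder; has bacon, so not vegetarian (and 1 more) — no
C: rice flour and sesame seed etc. — none of it excluded — OK
D: has brandy, so not alcohol-free — no
E: has crab, so not vegetarian; has crab, so not vegan (and 1 more) — no
F: has fish sauce, so not vegetarian; has fish sauce, so not vegan (and 2 more) — no
G: all constraints satisfied — valid
H: all constraints satisfied — OK
I: works as a binder, no alcohol, vegan — OK
J: has prawn, so not vegetarian; has prawn, so not vegan — reject
K: vegetarian, wheat-free — keep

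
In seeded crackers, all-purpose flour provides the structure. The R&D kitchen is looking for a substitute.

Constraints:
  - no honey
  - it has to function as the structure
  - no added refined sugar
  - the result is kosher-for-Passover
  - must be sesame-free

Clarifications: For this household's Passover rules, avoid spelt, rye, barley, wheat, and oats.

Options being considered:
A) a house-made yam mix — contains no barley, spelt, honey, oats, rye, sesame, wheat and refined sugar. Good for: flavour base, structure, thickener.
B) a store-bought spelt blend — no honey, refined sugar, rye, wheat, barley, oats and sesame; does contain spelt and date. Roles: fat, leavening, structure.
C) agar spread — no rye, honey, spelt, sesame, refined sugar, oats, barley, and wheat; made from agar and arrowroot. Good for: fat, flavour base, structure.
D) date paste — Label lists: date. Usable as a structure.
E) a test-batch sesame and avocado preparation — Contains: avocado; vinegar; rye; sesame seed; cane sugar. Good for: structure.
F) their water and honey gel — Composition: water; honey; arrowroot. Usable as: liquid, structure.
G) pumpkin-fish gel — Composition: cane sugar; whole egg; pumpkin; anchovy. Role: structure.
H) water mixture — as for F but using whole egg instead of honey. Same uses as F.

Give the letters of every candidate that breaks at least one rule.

B, E, F, G

A: kosher-for-Passover, no refined sugar — keep
B: has spelt, so not kosher-for-Passover — reject
C: no sesame, kosher-for-Passover — valid
D: only date; none excluded — OK
E: has rye, so not kosher-for-Passover; has sesame seed, so not sesame-free (and 1 more) — no
F: has honey, so not honey-free — no
G: has cane sugar, so not no-added-sugar — reject
H: nothing on the exclusion list — OK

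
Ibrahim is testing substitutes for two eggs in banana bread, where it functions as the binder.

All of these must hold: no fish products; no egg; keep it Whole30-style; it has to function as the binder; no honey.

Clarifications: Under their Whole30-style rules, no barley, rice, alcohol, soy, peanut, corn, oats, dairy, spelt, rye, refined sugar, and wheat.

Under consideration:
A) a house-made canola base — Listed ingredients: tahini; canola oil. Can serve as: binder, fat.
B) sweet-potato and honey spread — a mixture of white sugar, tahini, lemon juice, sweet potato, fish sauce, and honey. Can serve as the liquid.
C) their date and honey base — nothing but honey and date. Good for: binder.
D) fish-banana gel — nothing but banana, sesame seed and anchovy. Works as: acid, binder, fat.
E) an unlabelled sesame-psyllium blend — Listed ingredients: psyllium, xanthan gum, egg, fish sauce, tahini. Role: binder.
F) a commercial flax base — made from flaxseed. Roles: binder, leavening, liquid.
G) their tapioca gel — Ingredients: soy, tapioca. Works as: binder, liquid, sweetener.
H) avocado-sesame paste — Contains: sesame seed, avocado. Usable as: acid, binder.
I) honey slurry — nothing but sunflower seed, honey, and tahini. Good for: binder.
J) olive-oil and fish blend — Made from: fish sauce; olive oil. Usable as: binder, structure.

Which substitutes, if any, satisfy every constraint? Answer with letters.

A, F, H

A: works as a binder, no honey, no egg — keep
B: not usable as a binder; has white sugar, so not Whole30-style (and 2 more) — no
C: has honey, so not honey-free — out
D: has anchovy, so not fish-free — no
E: has fish sauce, so not fish-free; has egg, so not egg-free — no
F: only flaxseed; none excluded — OK
G: has soy, so not Whole30-style — reject
H: all constraints satisfied — valid
I: has honey, so not honey-free — reject
J: has fish sauce, so not fish-free — reject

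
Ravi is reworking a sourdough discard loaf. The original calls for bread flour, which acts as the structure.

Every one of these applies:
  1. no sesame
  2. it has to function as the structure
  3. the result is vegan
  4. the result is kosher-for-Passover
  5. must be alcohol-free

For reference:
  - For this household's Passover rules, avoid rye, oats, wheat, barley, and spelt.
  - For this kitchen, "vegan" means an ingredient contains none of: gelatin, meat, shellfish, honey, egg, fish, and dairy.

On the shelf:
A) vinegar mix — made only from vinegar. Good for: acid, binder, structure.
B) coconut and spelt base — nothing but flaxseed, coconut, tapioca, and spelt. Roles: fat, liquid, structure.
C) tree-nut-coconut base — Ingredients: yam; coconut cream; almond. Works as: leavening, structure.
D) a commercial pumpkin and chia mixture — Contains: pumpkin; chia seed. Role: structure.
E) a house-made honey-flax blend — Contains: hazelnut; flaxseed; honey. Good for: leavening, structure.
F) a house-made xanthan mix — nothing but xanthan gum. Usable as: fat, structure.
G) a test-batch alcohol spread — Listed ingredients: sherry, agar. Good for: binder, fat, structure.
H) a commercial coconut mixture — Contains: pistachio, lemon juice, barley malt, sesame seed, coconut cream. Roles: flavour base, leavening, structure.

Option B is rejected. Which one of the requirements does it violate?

kosher-for-Passover

usable as a structure: satisfied
kosher-for-Passover: has spelt — fails
vegan: satisfied
alcohol-free: satisfied
sesame-free: satisfied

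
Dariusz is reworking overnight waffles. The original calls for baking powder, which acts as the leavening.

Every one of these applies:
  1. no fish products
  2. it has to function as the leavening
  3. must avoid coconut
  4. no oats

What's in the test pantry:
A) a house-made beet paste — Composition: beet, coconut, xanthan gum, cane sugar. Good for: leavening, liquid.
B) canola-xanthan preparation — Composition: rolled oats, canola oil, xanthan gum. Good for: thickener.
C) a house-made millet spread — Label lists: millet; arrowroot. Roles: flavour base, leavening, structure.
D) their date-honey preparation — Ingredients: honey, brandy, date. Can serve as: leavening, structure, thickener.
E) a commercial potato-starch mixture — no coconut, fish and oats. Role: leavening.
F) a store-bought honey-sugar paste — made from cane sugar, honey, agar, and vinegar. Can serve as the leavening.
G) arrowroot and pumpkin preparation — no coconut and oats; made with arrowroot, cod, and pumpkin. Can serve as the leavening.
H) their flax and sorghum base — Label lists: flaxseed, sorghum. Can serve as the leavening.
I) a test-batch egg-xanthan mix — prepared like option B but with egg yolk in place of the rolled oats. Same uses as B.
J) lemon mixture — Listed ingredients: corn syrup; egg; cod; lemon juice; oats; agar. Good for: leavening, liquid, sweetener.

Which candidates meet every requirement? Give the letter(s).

A: has coconut, so not coconut-free — reject
B: not usable as a leavening; has rolled oats, so not oat-free — out
C: nothing on the exclusion list — OK
D: works as a leavening, no coconut, no fish — keep
E: no coconut, no fish — OK
F: works as a leavening, no oats, no coconut — keep
G: has cod, so not fish-free — out
H: every rule checks out — keep
I: not usable as a leavening — no
J: has oats, so not oat-free; has cod, so not fish-free — no

C, D, E, F, H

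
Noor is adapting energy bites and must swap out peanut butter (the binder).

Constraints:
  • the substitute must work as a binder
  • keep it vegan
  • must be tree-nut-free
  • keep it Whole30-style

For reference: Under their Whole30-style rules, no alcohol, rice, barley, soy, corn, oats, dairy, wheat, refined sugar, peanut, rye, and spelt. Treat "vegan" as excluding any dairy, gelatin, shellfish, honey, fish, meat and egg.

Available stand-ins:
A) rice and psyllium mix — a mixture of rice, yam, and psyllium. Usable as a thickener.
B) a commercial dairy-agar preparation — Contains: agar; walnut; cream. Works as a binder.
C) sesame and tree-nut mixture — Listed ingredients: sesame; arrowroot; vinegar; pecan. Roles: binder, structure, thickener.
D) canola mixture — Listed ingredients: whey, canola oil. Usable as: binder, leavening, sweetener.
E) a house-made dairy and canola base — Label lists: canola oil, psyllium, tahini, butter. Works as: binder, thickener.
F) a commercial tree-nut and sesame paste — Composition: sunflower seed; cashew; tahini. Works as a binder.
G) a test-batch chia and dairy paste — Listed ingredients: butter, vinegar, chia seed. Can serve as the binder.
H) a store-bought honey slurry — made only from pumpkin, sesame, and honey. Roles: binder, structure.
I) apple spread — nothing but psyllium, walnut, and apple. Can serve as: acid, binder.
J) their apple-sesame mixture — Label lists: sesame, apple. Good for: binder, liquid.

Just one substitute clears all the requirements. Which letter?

J

A: not usable as a binder; has rice, so not Whole30-style — out
B: has cream, so not Whole30-style; has cream, so not vegan (and 1 more) — out
C: has pecan, so not tree-nut-free — reject
D: has whey, so not Whole30-style; has whey, so not vegan — out
E: has butter, so not Whole30-style; has butter, so not vegan — no
F: has cashew, so not tree-nut-free — no
G: has butter, so not Whole30-style; has butter, so not vegan — no
H: has honey, so not vegan — no
I: has walnut, so not tree-nut-free — no
J: all constraints satisfied — OK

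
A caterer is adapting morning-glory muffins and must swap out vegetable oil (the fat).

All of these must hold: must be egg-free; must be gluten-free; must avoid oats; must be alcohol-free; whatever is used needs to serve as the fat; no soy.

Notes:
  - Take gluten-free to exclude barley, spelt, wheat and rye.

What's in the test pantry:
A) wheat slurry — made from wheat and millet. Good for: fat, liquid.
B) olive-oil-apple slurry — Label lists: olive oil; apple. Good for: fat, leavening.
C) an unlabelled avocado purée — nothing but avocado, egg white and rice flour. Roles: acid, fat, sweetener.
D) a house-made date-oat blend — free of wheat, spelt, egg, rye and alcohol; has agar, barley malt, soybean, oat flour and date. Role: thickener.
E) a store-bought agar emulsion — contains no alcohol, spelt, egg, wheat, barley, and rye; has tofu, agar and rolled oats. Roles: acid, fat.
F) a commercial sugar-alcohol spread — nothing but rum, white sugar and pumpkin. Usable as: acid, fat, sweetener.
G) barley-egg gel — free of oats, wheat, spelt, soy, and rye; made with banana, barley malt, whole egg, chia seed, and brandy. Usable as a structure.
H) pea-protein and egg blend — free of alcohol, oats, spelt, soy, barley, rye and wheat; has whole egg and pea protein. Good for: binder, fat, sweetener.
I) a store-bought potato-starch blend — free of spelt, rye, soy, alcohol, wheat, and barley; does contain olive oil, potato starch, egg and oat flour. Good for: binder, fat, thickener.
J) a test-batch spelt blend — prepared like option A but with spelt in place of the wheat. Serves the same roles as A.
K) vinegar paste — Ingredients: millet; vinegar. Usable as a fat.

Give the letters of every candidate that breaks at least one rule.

A, C, D, E, F, G, H, I, J

A: has wheat, so not gluten-free — out
B: only apple and olive oil; none excluded — valid
C: has egg white, so not egg-free — reject
D: not usable as a fat; has barley malt, so not gluten-free (and 2 more) — no
E: has rolled oats, so not oat-free; has tofu, so not soy-free — out
F: has rum, so not alcohol-free — out
G: not usable as a fat; has barley malt, so not gluten-free (and 2 more) — reject
H: has whole egg, so not egg-free — no
I: has egg, so not egg-free; has oat flour, so not oat-free — reject
J: has spelt, so not gluten-free — reject
K: every rule checks out — valid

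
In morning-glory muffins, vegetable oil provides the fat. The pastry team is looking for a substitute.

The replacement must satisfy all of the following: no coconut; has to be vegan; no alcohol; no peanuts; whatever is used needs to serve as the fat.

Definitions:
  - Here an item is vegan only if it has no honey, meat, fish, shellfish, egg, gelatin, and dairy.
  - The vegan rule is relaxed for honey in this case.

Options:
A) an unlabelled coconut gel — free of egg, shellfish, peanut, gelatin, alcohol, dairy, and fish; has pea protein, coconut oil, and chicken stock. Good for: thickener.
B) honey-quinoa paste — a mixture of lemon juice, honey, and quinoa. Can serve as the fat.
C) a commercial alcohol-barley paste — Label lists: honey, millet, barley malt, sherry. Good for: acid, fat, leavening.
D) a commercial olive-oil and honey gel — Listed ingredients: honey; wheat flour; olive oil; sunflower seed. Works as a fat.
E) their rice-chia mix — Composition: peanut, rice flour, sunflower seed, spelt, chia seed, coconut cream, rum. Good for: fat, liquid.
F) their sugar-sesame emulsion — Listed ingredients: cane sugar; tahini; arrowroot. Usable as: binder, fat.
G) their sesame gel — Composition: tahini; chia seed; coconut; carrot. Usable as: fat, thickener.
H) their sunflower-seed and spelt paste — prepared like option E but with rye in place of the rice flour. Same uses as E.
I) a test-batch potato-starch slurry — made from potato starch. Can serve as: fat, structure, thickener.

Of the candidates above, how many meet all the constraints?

A: not usable as a fat; has chicken stock, so not vegan (and 1 more) — reject
B: honey is permitted under the vegan carve-out; nothing else excluded — keep
C: has sherry, so not alcohol-free — out
D: honey is permitted under the vegan carve-out; nothing else excluded — OK
E: has rum, so not alcohol-free; has peanut, so not peanut-free (and 1 more) — no
F: vegan, no peanut — keep
G: has coconut, so not coconut-free — reject
H: has rum, so not alcohol-free; has peanut, so not peanut-free (and 1 more) — out
I: works as a fat, no alcohol, no coconut — OK

4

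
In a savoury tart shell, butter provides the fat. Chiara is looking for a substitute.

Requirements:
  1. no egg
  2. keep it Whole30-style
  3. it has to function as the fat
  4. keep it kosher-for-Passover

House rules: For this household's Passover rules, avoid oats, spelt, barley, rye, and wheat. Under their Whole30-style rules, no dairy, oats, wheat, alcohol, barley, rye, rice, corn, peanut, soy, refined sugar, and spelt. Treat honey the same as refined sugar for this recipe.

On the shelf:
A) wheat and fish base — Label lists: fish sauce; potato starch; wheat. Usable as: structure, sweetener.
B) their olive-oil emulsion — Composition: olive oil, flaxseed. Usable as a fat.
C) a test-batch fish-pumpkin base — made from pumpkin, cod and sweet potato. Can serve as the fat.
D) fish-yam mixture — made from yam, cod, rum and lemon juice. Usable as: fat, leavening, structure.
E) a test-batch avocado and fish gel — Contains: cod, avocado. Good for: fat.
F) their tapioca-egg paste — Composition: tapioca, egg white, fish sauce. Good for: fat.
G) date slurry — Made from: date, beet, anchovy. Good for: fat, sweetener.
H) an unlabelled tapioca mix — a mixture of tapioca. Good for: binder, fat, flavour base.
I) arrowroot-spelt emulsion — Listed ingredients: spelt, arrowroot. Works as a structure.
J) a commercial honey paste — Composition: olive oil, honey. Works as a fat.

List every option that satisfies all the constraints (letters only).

B, C, E, G, H

A: not usable as a fat; has wheat, so not kosher-for-Passover (and 1 more) — out
B: no egg, kosher-for-Passover — valid
C: only cod, pumpkin, and sweet potato; none excluded — OK
D: has rum, so not Whole30-style — out
E: no egg, kosher-for-Passover — OK
F: has egg white, so not egg-free — out
G: nothing on the exclusion list — OK
H: works as a fat, no egg, Whole30-style — OK
I: not usable as a fat; has spelt, so not kosher-for-Passover (and 1 more) — out
J: has honey, so not Whole30-style — reject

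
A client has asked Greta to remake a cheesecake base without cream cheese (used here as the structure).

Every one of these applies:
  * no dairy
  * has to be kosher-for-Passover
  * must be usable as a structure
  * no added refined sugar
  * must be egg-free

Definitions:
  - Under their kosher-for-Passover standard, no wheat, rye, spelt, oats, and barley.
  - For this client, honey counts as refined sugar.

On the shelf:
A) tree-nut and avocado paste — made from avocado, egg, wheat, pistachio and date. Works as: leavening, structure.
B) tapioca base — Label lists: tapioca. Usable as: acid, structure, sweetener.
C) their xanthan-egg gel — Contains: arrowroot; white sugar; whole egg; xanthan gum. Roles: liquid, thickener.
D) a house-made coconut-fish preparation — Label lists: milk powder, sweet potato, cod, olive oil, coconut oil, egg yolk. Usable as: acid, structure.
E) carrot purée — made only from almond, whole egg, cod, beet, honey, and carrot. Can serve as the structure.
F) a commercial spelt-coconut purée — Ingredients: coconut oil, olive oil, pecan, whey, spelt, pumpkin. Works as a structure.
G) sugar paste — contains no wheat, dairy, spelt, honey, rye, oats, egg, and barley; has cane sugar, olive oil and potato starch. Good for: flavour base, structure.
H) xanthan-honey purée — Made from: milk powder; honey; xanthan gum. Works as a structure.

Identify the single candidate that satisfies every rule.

A: has wheat, so not kosher-for-Passover; has egg, so not egg-free — out
B: all constraints satisfied — OK
C: not usable as a structure; has white sugar, so not no-added-sugar (and 1 more) — reject
D: has milk powder, so not dairy-free; has egg yolk, so not egg-free — out
E: has honey, so not no-added-sugar; has whole egg, so not egg-free — reject
F: has spelt, so not kosher-for-Passover; has whey, so not dairy-free — reject
G: has cane sugar, so not no-added-sugar — out
H: has honey, so not no-added-sugar; has milk powder, so not dairy-free — reject

B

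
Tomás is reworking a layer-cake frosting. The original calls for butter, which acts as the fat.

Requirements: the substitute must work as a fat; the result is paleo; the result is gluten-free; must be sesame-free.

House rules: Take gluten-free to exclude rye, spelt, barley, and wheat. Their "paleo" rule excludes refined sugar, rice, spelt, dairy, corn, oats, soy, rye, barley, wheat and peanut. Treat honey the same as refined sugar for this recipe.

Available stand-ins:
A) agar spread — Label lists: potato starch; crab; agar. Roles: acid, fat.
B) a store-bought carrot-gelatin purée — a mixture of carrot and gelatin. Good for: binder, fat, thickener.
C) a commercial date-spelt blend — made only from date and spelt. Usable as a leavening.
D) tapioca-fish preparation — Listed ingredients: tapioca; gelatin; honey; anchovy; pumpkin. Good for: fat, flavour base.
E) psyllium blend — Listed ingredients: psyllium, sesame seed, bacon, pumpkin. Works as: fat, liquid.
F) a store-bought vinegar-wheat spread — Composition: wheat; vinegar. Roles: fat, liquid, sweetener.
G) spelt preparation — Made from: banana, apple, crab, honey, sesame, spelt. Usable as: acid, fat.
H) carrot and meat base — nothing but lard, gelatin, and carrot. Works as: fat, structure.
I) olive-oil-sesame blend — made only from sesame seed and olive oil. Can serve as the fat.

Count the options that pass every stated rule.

A: paleo, no sesame — OK
B: no sesame, gluten-free — valid
C: not usable as a fat; has spelt, so not gluten-free (and 1 more) — reject
D: has honey, so not paleo — reject
E: has sesame seed, so not sesame-free — no
F: has wheat, so not gluten-free; has wheat, so not paleo — reject
G: has spelt, so not gluten-free; has honey, so not paleo (and 1 more) — no
H: all constraints satisfied — keep
I: has sesame seed, so not sesame-free — out

3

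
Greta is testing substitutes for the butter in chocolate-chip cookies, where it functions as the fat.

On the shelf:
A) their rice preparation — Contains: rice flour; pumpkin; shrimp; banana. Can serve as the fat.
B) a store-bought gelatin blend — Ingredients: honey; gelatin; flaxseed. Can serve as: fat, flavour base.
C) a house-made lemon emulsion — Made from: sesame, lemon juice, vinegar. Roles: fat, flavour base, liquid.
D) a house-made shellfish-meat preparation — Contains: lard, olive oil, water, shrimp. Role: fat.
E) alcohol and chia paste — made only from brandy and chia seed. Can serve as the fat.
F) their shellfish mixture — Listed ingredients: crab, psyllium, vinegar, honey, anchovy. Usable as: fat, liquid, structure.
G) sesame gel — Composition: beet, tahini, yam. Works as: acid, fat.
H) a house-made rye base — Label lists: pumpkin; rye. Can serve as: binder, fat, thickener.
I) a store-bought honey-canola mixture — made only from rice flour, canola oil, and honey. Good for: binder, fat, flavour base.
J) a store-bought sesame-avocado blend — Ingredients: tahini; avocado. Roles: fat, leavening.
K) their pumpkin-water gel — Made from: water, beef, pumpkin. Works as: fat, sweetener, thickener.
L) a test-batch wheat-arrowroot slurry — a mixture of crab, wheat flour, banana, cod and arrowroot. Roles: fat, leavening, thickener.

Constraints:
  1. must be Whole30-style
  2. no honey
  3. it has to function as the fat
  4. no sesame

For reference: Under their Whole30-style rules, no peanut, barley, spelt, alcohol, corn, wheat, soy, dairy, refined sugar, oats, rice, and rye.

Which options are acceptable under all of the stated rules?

D, K

A: has rice flour, so not Whole30-style — out
B: has honey, so not honey-free — reject
C: has sesame, so not sesame-free — out
D: lard and shrimp etc. — none of it excluded — keep
E: has brandy, so not Whole30-style — no
F: has honey, so not honey-free — reject
G: has tahini, so not sesame-free — out
H: has rye, so not Whole30-style — out
I: has rice flour, so not Whole30-style; has honey, so not honey-free — reject
J: has tahini, so not sesame-free — no
K: nothing on the exclusion list — OK
L: has wheat flour, so not Whole30-style — out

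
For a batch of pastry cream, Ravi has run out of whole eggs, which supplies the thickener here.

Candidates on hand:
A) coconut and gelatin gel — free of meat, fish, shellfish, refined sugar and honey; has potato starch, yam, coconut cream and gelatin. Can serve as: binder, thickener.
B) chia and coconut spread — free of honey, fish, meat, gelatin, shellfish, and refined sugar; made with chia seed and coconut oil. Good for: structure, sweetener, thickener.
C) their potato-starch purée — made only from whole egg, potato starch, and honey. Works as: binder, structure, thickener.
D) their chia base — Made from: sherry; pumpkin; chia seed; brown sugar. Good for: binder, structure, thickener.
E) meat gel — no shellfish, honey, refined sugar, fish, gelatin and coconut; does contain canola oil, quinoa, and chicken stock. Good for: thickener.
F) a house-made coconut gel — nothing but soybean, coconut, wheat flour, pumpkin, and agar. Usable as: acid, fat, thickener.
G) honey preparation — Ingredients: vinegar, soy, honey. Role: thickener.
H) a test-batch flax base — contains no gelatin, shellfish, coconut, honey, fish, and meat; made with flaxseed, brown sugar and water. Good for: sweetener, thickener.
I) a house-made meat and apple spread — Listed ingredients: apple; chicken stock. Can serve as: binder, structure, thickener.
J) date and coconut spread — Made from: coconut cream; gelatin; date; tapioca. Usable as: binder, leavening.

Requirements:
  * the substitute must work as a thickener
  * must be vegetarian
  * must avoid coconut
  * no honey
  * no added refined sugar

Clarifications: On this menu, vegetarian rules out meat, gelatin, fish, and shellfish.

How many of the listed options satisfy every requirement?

A: has gelatin, so not vegetarian; has coconut cream, so not coconut-free — out
B: has coconut oil, so not coconut-free — reject
C: has honey, so not honey-free — out
D: has brown sugar, so not no-added-sugar — reject
E: has chicken stock, so not vegetarian — reject
F: has coconut, so not coconut-free — out
G: has honey, so not honey-free — out
H: has brown sugar, so not no-added-sugar — no
I: has chicken stock, so not vegetarian — no
J: not usable as a thickener; has gelatin, so not vegetarian (and 1 more) — no

0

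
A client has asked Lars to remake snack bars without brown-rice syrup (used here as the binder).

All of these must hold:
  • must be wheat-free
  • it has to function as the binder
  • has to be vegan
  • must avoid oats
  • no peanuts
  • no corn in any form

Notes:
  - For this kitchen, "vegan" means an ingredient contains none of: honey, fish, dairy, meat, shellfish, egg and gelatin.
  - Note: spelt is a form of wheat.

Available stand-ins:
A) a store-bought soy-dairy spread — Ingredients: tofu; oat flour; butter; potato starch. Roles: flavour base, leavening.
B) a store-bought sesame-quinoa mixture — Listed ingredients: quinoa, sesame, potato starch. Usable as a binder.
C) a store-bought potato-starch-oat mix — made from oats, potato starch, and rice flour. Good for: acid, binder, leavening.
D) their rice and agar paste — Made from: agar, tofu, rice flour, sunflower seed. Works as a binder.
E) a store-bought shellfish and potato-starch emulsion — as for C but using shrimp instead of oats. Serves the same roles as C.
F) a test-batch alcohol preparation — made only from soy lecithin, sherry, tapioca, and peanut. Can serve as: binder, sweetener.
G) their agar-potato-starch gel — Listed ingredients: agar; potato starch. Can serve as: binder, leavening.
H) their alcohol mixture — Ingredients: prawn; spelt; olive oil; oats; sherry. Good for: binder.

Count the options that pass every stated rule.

3

A: not usable as a binder; has butter, so not vegan (and 1 more) — out
B: all constraints satisfied — OK
C: has oats, so not oat-free — out
D: every rule checks out — valid
E: has shrimp, so not vegan — reject
F: has peanut, so not peanut-free — out
G: vegan, no peanut — keep
H: has prawn, so not vegan; has oats, so not oat-free (and 1 more) — no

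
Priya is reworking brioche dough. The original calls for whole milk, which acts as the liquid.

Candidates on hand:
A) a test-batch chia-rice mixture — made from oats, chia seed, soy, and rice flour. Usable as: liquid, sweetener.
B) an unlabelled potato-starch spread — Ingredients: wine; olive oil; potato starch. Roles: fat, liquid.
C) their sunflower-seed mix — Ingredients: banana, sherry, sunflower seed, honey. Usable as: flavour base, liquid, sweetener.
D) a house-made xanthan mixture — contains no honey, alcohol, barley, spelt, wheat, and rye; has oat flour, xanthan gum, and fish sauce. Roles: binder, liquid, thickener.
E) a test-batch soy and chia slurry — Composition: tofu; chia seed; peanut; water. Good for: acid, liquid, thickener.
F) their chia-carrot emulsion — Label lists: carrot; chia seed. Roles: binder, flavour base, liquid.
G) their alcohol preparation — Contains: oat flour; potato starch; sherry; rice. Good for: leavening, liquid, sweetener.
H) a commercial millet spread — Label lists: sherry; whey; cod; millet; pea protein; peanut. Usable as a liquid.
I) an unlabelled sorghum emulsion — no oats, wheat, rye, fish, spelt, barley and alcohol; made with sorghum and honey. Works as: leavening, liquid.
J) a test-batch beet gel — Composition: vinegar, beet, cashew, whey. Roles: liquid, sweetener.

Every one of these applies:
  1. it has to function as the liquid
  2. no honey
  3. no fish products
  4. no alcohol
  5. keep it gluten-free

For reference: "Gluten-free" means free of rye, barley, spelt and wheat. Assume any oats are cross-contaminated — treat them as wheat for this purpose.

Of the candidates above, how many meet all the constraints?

3

A: has oats, so not gluten-free — no
B: has wine, so not alcohol-free — no
C: has sherry, so not alcohol-free; has honey, so not honey-free — reject
D: has oat flour, so not gluten-free; has fish sauce, so not fish-free — out
E: peanut and tofu etc. — none of it excluded — valid
F: only carrot and chia seed; none excluded — valid
G: has oat flour, so not gluten-free; has sherry, so not alcohol-free — no
H: has sherry, so not alcohol-free; has cod, so not fish-free — reject
I: has honey, so not honey-free — no
J: no alcohol, no fish — keep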